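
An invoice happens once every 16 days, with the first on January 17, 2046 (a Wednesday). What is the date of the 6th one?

The 6th occurrence is 5 intervals after the first: 5 × 16 = 80 days after January 17, 2046.
January has 31 days — 14 days to the end of January leaves 66.
February has 28 days (38 left).
March has 31 days (7 left).
7 days into April → April 7, 2046.

April 7, 2046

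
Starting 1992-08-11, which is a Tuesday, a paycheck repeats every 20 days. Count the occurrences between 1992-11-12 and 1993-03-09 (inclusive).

Occurrences land 20·i days after 1992-08-11 for i = 0, 1, 2, …
1992-11-12 is 93 days after the start; 93 ÷ 20 = 4 remainder 13; since the remainder is 13, round up to i = 5. First occurrence in the window: #6 on 1992-11-19 (5×20 = 100 days in).
1993-03-09 is 210 days after the start; 210 ÷ 20 = 10 remainder 10. Last occurrence in the window: #11 on 1993-02-27.
Occurrences #6 through #11: 6 in total.

6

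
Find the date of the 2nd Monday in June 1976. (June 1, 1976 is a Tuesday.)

June 1976 begins on a Tuesday, so the first Monday is June 7 (6 days later).
The 2nd Monday is 1 weeks later: 7 + 7 = 14.

June 14, 1976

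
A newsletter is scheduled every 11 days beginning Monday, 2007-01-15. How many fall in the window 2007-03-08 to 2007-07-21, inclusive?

13

Occurrences land 11·i days after 2007-01-15 for i = 0, 1, 2, …
2007-03-08 is 52 days after the start; 52 ÷ 11 = 4 remainder 8; since the remainder is 8, round up to i = 5. First occurrence in the window: #6 on 2007-03-11 (5×11 = 55 days in).
2007-07-21 is 187 days after the start; 187 ÷ 11 = 17 remainder 0. Last occurrence in the window: #18 on 2007-07-21.
Occurrences #6 through #18: 13 in total.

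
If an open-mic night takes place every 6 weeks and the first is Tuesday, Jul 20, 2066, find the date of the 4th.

Nov 23, 2066

The 4th occurrence is 3 intervals after the first: 3 × 42 = 126 days after Jul 20, 2066.
Jul has 31 days — 11 days to the end of Jul leaves 115.
Aug has 31 days (84 left).
Sep has 30 days (54 left).
Oct has 31 days (23 left).
23 days into Nov → Nov 23, 2066.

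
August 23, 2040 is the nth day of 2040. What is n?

236

Days in months before August: 31 + 29 + 31 + 30 + 31 + 30 + 31 = 213.
Plus 23 days into August → day 236.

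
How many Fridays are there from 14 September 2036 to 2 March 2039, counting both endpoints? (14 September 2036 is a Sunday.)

14 September 2036 is a Sunday; the first Friday on or after it is 19 September 2036 (5 days later).
From 19 September 2036 to 2 March 2039: 103 + 365 + 365 + 61 = 894 days (rest of 2036, 2037, 2038, to 2 March 2039 in 2039).
894 ÷ 7 = 127 full weeks with remainder 5, so 127 more Fridays after the first → 128.

128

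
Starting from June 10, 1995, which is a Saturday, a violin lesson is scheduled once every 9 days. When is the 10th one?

The 10th occurrence is 9 intervals after the first: 9 × 9 = 81 days after June 10, 1995.
June has 30 days — 20 days to the end of June leaves 61.
July has 31 days (30 left).
30 days into August → August 30, 1995.

August 30, 1995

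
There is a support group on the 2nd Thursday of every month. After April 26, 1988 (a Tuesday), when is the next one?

May 12, 1988

April 1988 starts on a Friday; its first Thursday is the 7th, so the 2nd Thursday is the 14th — April 14, 1988.
That is not after April 26, 1988, so look at May 1988.
May 1988 starts on a Sunday; its first Thursday is the 5th, so the 2nd Thursday is the 12th — May 12, 1988.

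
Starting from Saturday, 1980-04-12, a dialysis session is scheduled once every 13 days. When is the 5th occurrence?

The 5th occurrence is 4 intervals after the first: 4 × 13 = 52 days after 1980-04-12.
April has 30 days — 18 days to the end of April leaves 34.
May has 31 days (3 left).
3 days into June → 1980-06-03.

1980-06-03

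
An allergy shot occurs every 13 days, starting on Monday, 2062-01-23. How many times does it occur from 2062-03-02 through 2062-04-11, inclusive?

Occurrences land 13·i days after 2062-01-23 for i = 0, 1, 2, …
2062-03-02 is 38 days after the start; 38 ÷ 13 = 2 remainder 12; since the remainder is 12, round up to i = 3. First occurrence in the window: #4 on 2062-03-03 (3×13 = 39 days in).
2062-04-11 is 78 days after the start; 78 ÷ 13 = 6 remainder 0. Last occurrence in the window: #7 on 2062-04-11.
Occurrences #4 through #7: 4 in total.

4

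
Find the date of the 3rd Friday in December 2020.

December 18, 2020

The first Friday of December 2020 is December 4.
The 3rd Friday is 2 weeks later: 4 + 14 = 18.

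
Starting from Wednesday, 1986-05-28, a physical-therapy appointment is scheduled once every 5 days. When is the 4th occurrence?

1986-06-12

The 4th occurrence is 3 intervals after the first: 3 × 5 = 15 days after 1986-05-28.
May has 31 days — 3 days to the end of May leaves 12.
12 days into June → 1986-06-12.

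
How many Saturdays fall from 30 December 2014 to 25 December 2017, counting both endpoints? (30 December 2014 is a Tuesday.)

30 December 2014 is a Tuesday; the first Saturday on or after it is 3 January 2015 (4 days later).
From 3 January 2015 to 25 December 2017: 362 + 366 + 359 = 1087 days (rest of 2015, 2016, to 25 December 2017 in 2017).
1087 ÷ 7 = 155 full weeks with remainder 2, so 155 more Saturdays after the first → 156.

156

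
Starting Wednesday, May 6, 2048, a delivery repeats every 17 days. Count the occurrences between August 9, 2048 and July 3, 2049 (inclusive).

19

Occurrences land 17·i days after May 6, 2048 for i = 0, 1, 2, …
August 9, 2048 is 95 days after the start; 95 ÷ 17 = 5 remainder 10; since the remainder is 10, round up to i = 6. First occurrence in the window: #7 on August 16, 2048 (6×17 = 102 days in).
July 3, 2049 is 423 days after the start; 423 ÷ 17 = 24 remainder 15. Last occurrence in the window: #25 on June 18, 2049.
Occurrences #7 through #25: 19 in total.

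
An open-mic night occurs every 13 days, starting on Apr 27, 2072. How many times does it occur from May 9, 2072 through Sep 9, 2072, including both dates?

10

Occurrences land 13·i days after Apr 27, 2072 for i = 0, 1, 2, …
May 9, 2072 is 12 days after the start; 12 ÷ 13 = 0 remainder 12; since the remainder is 12, round up to i = 1. First occurrence in the window: #2 on May 10, 2072 (1×13 = 13 days in).
Sep 9, 2072 is 135 days after the start; 135 ÷ 13 = 10 remainder 5. Last occurrence in the window: #11 on Sep 4, 2072.
Occurrences #2 through #11: 10 in total.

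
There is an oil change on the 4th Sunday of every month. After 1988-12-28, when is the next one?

December 1988 starts on a Thursday; its first Sunday is the 4th, so the 4th Sunday is the 25th — 1988-12-25.
That is not after 1988-12-28, so look at January 1989.
January 1989 starts on a Sunday; its first Sunday is the 1st, so the 4th Sunday is the 22nd — 1989-01-22.

1989-01-22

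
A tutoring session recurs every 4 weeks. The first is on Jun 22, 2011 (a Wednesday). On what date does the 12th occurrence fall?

The 12th occurrence is 11 intervals after the first: 11 × 28 = 308 days after Jun 22, 2011.
Jun has 30 days — 8 days to the end of Jun leaves 300.
Jul has 31 days (269 left).
Aug has 31 days (238 left).
Sep has 30 days (208 left).
Oct has 31 days (177 left).
Nov has 30 days (147 left).
Dec has 31 days (116 left).
Jan has 31 days (85 left).
Feb has 29 days (56 left).
Mar has 31 days (25 left).
25 days into Apr → Apr 25, 2012.

Apr 25, 2012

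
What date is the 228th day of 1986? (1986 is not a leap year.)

August 16, 1986

January has 31 days (228 − 31 = 197 remain).
February has 28 days (197 − 28 = 169 remain).
March has 31 days (169 − 31 = 138 remain).
April has 30 days (138 − 30 = 108 remain).
May has 31 days (108 − 31 = 77 remain).
June has 30 days (77 − 30 = 47 remain).
July has 31 days (47 − 31 = 16 remain).
16 into August → August 16.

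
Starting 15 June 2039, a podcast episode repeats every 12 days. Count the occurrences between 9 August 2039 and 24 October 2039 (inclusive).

6

Occurrences land 12·i days after 15 June 2039 for i = 0, 1, 2, …
9 August 2039 is 55 days after the start; 55 ÷ 12 = 4 remainder 7; since the remainder is 7, round up to i = 5. First occurrence in the window: #6 on 14 August 2039 (5×12 = 60 days in).
24 October 2039 is 131 days after the start; 131 ÷ 12 = 10 remainder 11. Last occurrence in the window: #11 on 13 October 2039.
Occurrences #6 through #11: 6 in total.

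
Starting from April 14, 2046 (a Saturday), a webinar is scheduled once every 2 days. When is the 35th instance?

The 35th occurrence is 34 intervals after the first: 34 × 2 = 68 days after April 14, 2046.
April has 30 days — 16 days to the end of April leaves 52.
May has 31 days (21 left).
21 days into June → June 21, 2046.

June 21, 2046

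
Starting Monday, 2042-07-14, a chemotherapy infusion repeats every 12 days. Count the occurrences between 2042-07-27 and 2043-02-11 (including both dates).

16

Occurrences land 12·i days after 2042-07-14 for i = 0, 1, 2, …
2042-07-27 is 13 days after the start; 13 ÷ 12 = 1 remainder 1; since the remainder is 1, round up to i = 2. First occurrence in the window: #3 on 2042-08-07 (2×12 = 24 days in).
2043-02-11 is 212 days after the start; 212 ÷ 12 = 17 remainder 8. Last occurrence in the window: #18 on 2043-02-03.
Occurrences #3 through #18: 16 in total.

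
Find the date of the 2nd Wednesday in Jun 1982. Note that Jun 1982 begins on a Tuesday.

Jun 9, 1982

Jun 1982 begins on a Tuesday, so the first Wednesday is Jun 2 (1 day later).
The 2nd Wednesday is 1 weeks later: 2 + 7 = 9.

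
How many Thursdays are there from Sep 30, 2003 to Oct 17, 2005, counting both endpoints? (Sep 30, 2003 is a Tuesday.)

107

Sep 30, 2003 is a Tuesday; the first Thursday on or after it is Oct 2, 2003 (2 days later).
From Oct 2, 2003 to Oct 17, 2005: 90 + 366 + 290 = 746 days (rest of 2003, 2004, to Oct 17, 2005 in 2005).
746 ÷ 7 = 106 full weeks with remainder 4, so 106 more Thursdays after the first → 107.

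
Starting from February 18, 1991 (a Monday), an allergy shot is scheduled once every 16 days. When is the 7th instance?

May 25, 1991

The 7th occurrence is 6 intervals after the first: 6 × 16 = 96 days after February 18, 1991.
February has 28 days — 10 days to the end of February leaves 86.
March has 31 days (55 left).
April has 30 days (25 left).
25 days into May → May 25, 1991.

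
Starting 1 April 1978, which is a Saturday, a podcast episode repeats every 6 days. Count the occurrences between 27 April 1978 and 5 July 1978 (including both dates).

11

Occurrences land 6·i days after 1 April 1978 for i = 0, 1, 2, …
27 April 1978 is 26 days after the start; 26 ÷ 6 = 4 remainder 2; since the remainder is 2, round up to i = 5. First occurrence in the window: #6 on 1 May 1978 (5×6 = 30 days in).
5 July 1978 is 95 days after the start; 95 ÷ 6 = 15 remainder 5. Last occurrence in the window: #16 on 30 June 1978.
Occurrences #6 through #16: 11 in total.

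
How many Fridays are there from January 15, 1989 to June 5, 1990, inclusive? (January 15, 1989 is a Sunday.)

72

January 15, 1989 is a Sunday; the first Friday on or after it is January 20, 1989 (5 days later).
From January 20, 1989 to June 5, 1990: 345 + 156 = 501 days (rest of 1989, to June 5, 1990 in 1990).
501 ÷ 7 = 71 full weeks with remainder 4, so 71 more Fridays after the first → 72.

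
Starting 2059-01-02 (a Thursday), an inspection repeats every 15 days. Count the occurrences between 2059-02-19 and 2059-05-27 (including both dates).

Occurrences land 15·i days after 2059-01-02 for i = 0, 1, 2, …
2059-02-19 is 48 days after the start; 48 ÷ 15 = 3 remainder 3; since the remainder is 3, round up to i = 4. First occurrence in the window: #5 on 2059-03-03 (4×15 = 60 days in).
2059-05-27 is 145 days after the start; 145 ÷ 15 = 9 remainder 10. Last occurrence in the window: #10 on 2059-05-17.
Occurrences #5 through #10: 6 in total.

6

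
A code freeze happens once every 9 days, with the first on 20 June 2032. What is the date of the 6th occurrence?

The 6th occurrence is 5 intervals after the first: 5 × 9 = 45 days after 20 June 2032.
June has 30 days — 10 days to the end of June leaves 35.
July has 31 days (4 left).
4 days into August → 4 August 2032.

4 August 2032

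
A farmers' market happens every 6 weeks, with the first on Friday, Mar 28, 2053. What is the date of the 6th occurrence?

Oct 24, 2053

The 6th occurrence is 5 intervals after the first: 5 × 42 = 210 days after Mar 28, 2053.
Mar has 31 days — 3 days to the end of Mar leaves 207.
Apr has 30 days (177 left).
May has 31 days (146 left).
Jun has 30 days (116 left).
Jul has 31 days (85 left).
Aug has 31 days (54 left).
Sep has 30 days (24 left).
24 days into Oct → Oct 24, 2053.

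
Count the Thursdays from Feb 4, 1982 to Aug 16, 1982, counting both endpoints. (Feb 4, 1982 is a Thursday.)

Feb 4, 1982 is a Thursday; the first Thursday on or after it is Feb 4, 1982.
From Feb 4, 1982 to Aug 16, 1982: 24 + 31 + 30 + 31 + 30 + 31 + 16 = 193 days (rest of Feb, Mar, Apr, May, Jun, Jul, Aug).
193 ÷ 7 = 27 full weeks with remainder 4, so 27 more Thursdays after the first → 28.

28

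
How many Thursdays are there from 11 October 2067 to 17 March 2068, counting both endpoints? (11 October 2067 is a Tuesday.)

23

11 October 2067 is a Tuesday; the first Thursday on or after it is 13 October 2067 (2 days later).
From 13 October 2067 to 17 March 2068: 18 + 30 + 31 + 31 + 29 + 17 = 156 days (rest of October, November, December, January, February, March).
156 ÷ 7 = 22 full weeks with remainder 2, so 22 more Thursdays after the first → 23.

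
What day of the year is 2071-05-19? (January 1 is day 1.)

Days in months before May: 31 + 28 + 31 + 30 = 120.
Plus 19 days into May → day 139.

139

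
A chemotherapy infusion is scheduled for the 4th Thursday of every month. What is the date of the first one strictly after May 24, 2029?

May 2029 starts on a Tuesday; its first Thursday is the 3rd, so the 4th Thursday is the 24th — May 24, 2029.
That is not after May 24, 2029, so look at Jun 2029.
Jun 2029 starts on a Friday; its first Thursday is the 7th, so the 4th Thursday is the 28th — Jun 28, 2029.

Jun 28, 2029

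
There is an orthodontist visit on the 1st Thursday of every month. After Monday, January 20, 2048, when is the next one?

January 2048 starts on a Wednesday, so its 1st Thursday is January 2, 2048 (1 day in).
That is not after January 20, 2048, so look at February 2048.
February 2048 starts on a Saturday, so its 1st Thursday is February 6, 2048 (5 days in).

February 6, 2048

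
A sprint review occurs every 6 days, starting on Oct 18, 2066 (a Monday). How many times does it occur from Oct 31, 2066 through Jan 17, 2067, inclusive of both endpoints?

Occurrences land 6·i days after Oct 18, 2066 for i = 0, 1, 2, …
Oct 31, 2066 is 13 days after the start; 13 ÷ 6 = 2 remainder 1; since the remainder is 1, round up to i = 3. First occurrence in the window: #4 on Nov 5, 2066 (3×6 = 18 days in).
Jan 17, 2067 is 91 days after the start; 91 ÷ 6 = 15 remainder 1. Last occurrence in the window: #16 on Jan 16, 2067.
Occurrences #4 through #16: 13 in total.

13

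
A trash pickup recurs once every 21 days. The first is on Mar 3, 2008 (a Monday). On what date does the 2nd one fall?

The 2nd occurrence is 1 interval after the first: 1 × 21 = 21 days after Mar 3, 2008.
21 days later is Mar 24, 2008.

Mar 24, 2008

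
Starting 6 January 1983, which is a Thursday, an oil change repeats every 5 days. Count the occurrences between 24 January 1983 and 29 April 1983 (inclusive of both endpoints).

Occurrences land 5·i days after 6 January 1983 for i = 0, 1, 2, …
24 January 1983 is 18 days after the start; 18 ÷ 5 = 3 remainder 3; since the remainder is 3, round up to i = 4. First occurrence in the window: #5 on 26 January 1983 (4×5 = 20 days in).
29 April 1983 is 113 days after the start; 113 ÷ 5 = 22 remainder 3. Last occurrence in the window: #23 on 26 April 1983.
Occurrences #5 through #23: 19 in total.

19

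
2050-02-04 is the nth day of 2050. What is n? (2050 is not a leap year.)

35

Days in months before February: 31 = 31.
Plus 4 days into February → day 35.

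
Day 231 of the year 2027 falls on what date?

January has 31 days (231 − 31 = 200 remain).
February has 28 days (200 − 28 = 172 remain).
March has 31 days (172 − 31 = 141 remain).
April has 30 days (141 − 30 = 111 remain).
May has 31 days (111 − 31 = 80 remain).
June has 30 days (80 − 30 = 50 remain).
July has 31 days (50 − 31 = 19 remain).
19 into August → August 19.

2027-08-19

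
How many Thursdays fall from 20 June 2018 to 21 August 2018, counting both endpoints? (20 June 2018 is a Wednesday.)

9

20 June 2018 is a Wednesday; the first Thursday on or after it is 21 June 2018 (1 day later).
From 21 June 2018 to 21 August 2018: 9 + 31 + 21 = 61 days (rest of June, July, August).
61 ÷ 7 = 8 full weeks with remainder 5, so 8 more Thursdays after the first → 9.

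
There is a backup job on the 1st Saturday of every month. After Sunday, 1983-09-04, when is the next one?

1983-10-01

September 1983 starts on a Thursday, so its 1st Saturday is 1983-09-03 (2 days in).
That is not after 1983-09-04, so look at October 1983.
October 1983 starts on a Saturday, so its 1st Saturday is 1983-10-01.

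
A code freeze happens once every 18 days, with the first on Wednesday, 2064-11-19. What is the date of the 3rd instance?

The 3rd occurrence is 2 intervals after the first: 2 × 18 = 36 days after 2064-11-19.
November has 30 days — 11 days to the end of November leaves 25.
25 days into December → 2064-12-25.

2064-12-25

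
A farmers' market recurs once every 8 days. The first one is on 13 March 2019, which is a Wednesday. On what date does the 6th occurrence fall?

22 April 2019

The 6th occurrence is 5 intervals after the first: 5 × 8 = 40 days after 13 March 2019.
March has 31 days — 18 days to the end of March leaves 22.
22 days into April → 22 April 2019.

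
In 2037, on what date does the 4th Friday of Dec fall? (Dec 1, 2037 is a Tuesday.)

Dec 2037 begins on a Tuesday, so the first Friday is Dec 4 (3 days later).
The 4th Friday is 3 weeks later: 4 + 21 = 25.

Dec 25, 2037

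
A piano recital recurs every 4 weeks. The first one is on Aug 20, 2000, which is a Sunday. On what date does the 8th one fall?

Mar 4, 2001

The 8th occurrence is 7 intervals after the first: 7 × 28 = 196 days after Aug 20, 2000.
Aug has 31 days — 11 days to the end of Aug leaves 185.
Sep has 30 days (155 left).
Oct has 31 days (124 left).
Nov has 30 days (94 left).
Dec has 31 days (63 left).
Jan has 31 days (32 left).
Feb has 28 days (4 left).
4 days into Mar → Mar 4, 2001.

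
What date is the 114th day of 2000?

April 23, 2000

January has 31 days (114 − 31 = 83 remain).
February has 29 days (83 − 29 = 54 remain).
March has 31 days (54 − 31 = 23 remain).
23 into April → April 23.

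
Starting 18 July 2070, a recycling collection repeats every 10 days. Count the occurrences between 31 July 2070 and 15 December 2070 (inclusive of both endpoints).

14

Occurrences land 10·i days after 18 July 2070 for i = 0, 1, 2, …
31 July 2070 is 13 days after the start; 13 ÷ 10 = 1 remainder 3; since the remainder is 3, round up to i = 2. First occurrence in the window: #3 on 7 August 2070 (2×10 = 20 days in).
15 December 2070 is 150 days after the start; 150 ÷ 10 = 15 remainder 0. Last occurrence in the window: #16 on 15 December 2070.
Occurrences #3 through #16: 14 in total.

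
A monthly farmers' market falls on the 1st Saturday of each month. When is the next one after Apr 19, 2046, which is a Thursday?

Apr 2046 starts on a Sunday, so its 1st Saturday is Apr 7, 2046 (6 days in).
That is not after Apr 19, 2046, so look at May 2046.
May 2046 starts on a Tuesday, so its 1st Saturday is May 5, 2046 (4 days in).

May 5, 2046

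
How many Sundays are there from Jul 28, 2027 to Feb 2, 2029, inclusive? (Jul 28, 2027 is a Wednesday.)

Jul 28, 2027 is a Wednesday; the first Sunday on or after it is Aug 1, 2027 (4 days later).
From Aug 1, 2027 to Feb 2, 2029: 152 + 366 + 33 = 551 days (rest of 2027, 2028, to Feb 2, 2029 in 2029).
551 ÷ 7 = 78 full weeks with remainder 5, so 78 more Sundays after the first → 79.

79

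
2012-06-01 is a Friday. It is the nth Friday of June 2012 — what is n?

Day 1 falls in week ⌈1/7⌉ of the month.
Days 1–7 hold the 1st Friday, 8–14 the 2nd, 15–21 the 3rd, 22–28 the 4th, 29–31 the 5th.
1 is in the range for the 1st.

1st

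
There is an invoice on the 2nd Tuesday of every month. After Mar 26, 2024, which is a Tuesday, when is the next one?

Apr 9, 2024

Mar 2024 starts on a Friday; its first Tuesday is the 5th, so the 2nd Tuesday is the 12th — Mar 12, 2024.
That is not after Mar 26, 2024, so look at Apr 2024.
Apr 2024 starts on a Monday; its first Tuesday is the 2nd, so the 2nd Tuesday is the 9th — Apr 9, 2024.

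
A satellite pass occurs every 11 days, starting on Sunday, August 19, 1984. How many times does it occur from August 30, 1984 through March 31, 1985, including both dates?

Occurrences land 11·i days after August 19, 1984 for i = 0, 1, 2, …
August 30, 1984 is 11 days after the start; 11 ÷ 11 = 1 remainder 0. First occurrence in the window: #2 on August 30, 1984 (1×11 = 11 days in).
March 31, 1985 is 224 days after the start; 224 ÷ 11 = 20 remainder 4. Last occurrence in the window: #21 on March 27, 1985.
Occurrences #2 through #21: 20 in total.

20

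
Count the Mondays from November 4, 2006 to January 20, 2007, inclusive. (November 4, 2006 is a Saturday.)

November 4, 2006 is a Saturday; the first Monday on or after it is November 6, 2006 (2 days later).
From November 6, 2006 to January 20, 2007: 24 + 31 + 20 = 75 days (rest of November, December, January).
75 ÷ 7 = 10 full weeks with remainder 5, so 10 more Mondays after the first → 11.

11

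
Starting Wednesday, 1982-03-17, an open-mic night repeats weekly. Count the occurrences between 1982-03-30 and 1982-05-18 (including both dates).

Occurrences land 7·i days after 1982-03-17 for i = 0, 1, 2, …
1982-03-30 is 13 days after the start; 13 ÷ 7 = 1 remainder 6; since the remainder is 6, round up to i = 2. First occurrence in the window: #3 on 1982-03-31 (2×7 = 14 days in).
1982-05-18 is 62 days after the start; 62 ÷ 7 = 8 remainder 6. Last occurrence in the window: #9 on 1982-05-12.
Occurrences #3 through #9: 7 in total.

7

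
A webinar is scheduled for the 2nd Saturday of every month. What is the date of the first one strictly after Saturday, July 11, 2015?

August 8, 2015

July 2015 starts on a Wednesday; its first Saturday is the 4th, so the 2nd Saturday is the 11th — July 11, 2015.
That is not after July 11, 2015, so look at August 2015.
August 2015 starts on a Saturday; its first Saturday is the 1st, so the 2nd Saturday is the 8th — August 8, 2015.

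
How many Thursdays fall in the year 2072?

52

January 1, 2072 is a Friday; the first Thursday on or after it is January 7, 2072 (6 days later).
From January 7, 2072 to December 31, 2072: 24 + 29 + 31 + 30 + 31 + 30 + 31 + 31 + 30 + 31 + 30 + 31 = 359 days (rest of January, February, March, April, May, June, July, August, September, October, November, December).
359 ÷ 7 = 51 full weeks with remainder 2, so 51 more Thursdays after the first → 52.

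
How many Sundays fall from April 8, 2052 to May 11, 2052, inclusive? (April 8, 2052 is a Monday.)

April 8, 2052 is a Monday; the first Sunday on or after it is April 14, 2052 (6 days later).
From April 14, 2052 to May 11, 2052: 16 + 11 = 27 days (rest of April, May).
27 ÷ 7 = 3 full weeks with remainder 6, so 3 more Sundays after the first → 4.

4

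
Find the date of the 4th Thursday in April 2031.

24 April 2031

April 2031 begins on a Tuesday, so the first Thursday is April 3 (2 days later).
The 4th Thursday is 3 weeks later: 3 + 21 = 24.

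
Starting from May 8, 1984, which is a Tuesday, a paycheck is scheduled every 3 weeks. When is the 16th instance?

The 16th occurrence is 15 intervals after the first: 15 × 21 = 315 days after May 8, 1984.
May has 31 days — 23 days to the end of May leaves 292.
Jun has 30 days (262 left).
Jul has 31 days (231 left).
Aug has 31 days (200 left).
Sep has 30 days (170 left).
Oct has 31 days (139 left).
Nov has 30 days (109 left).
Dec has 31 days (78 left).
Jan has 31 days (47 left).
Feb has 28 days (19 left).
19 days into Mar → Mar 19, 1985.

Mar 19, 1985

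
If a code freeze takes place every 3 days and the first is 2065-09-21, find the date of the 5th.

2065-10-03

The 5th occurrence is 4 intervals after the first: 4 × 3 = 12 days after 2065-09-21.
September has 30 days — 9 days to the end of September leaves 3.
3 days into October → 2065-10-03.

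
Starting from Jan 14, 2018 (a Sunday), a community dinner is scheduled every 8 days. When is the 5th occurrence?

Feb 15, 2018

The 5th occurrence is 4 intervals after the first: 4 × 8 = 32 days after Jan 14, 2018.
Jan has 31 days — 17 days to the end of Jan leaves 15.
15 days into Feb → Feb 15, 2018.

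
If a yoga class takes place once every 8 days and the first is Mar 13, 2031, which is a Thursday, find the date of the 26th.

Sep 29, 2031

The 26th occurrence is 25 intervals after the first: 25 × 8 = 200 days after Mar 13, 2031.
Mar has 31 days — 18 days to the end of Mar leaves 182.
Apr has 30 days (152 left).
May has 31 days (121 left).
Jun has 30 days (91 left).
Jul has 31 days (60 left).
Aug has 31 days (29 left).
29 days into Sep → Sep 29, 2031.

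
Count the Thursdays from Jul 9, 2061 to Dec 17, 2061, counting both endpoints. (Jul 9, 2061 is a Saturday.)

Jul 9, 2061 is a Saturday; the first Thursday on or after it is Jul 14, 2061 (5 days later).
From Jul 14, 2061 to Dec 17, 2061: 17 + 31 + 30 + 31 + 30 + 17 = 156 days (rest of Jul, Aug, Sep, Oct, Nov, Dec).
156 ÷ 7 = 22 full weeks with remainder 2, so 22 more Thursdays after the first → 23.

23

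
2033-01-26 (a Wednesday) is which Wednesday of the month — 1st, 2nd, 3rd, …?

Day 26 falls in week ⌈26/7⌉ of the month.
Days 1–7 hold the 1st Wednesday, 8–14 the 2nd, 15–21 the 3rd, 22–28 the 4th, 29–31 the 5th.
26 is in the range for the 4th.

4th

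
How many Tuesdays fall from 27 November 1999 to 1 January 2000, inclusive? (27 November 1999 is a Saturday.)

27 November 1999 is a Saturday; the first Tuesday on or after it is 30 November 1999 (3 days later).
From 30 November 1999 to 1 January 2000: 0 + 31 + 1 = 32 days (rest of November, December, January).
32 ÷ 7 = 4 full weeks with remainder 4, so 4 more Tuesdays after the first → 5.

5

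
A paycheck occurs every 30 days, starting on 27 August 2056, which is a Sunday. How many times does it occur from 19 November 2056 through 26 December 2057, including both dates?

Occurrences land 30·i days after 27 August 2056 for i = 0, 1, 2, …
19 November 2056 is 84 days after the start; 84 ÷ 30 = 2 remainder 24; since the remainder is 24, round up to i = 3. First occurrence in the window: #4 on 25 November 2056 (3×30 = 90 days in).
26 December 2057 is 486 days after the start; 486 ÷ 30 = 16 remainder 6. Last occurrence in the window: #17 on 20 December 2057.
Occurrences #4 through #17: 14 in total.

14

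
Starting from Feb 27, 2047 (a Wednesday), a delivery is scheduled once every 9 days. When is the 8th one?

The 8th occurrence is 7 intervals after the first: 7 × 9 = 63 days after Feb 27, 2047.
Feb has 28 days — 1 day to the end of Feb leaves 62.
Mar has 31 days (31 left).
Apr has 30 days (1 left).
1 day into May → May 1, 2047.

May 1, 2047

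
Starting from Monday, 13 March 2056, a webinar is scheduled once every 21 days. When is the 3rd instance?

24 April 2056

The 3rd occurrence is 2 intervals after the first: 2 × 21 = 42 days after 13 March 2056.
March has 31 days — 18 days to the end of March leaves 24.
24 days into April → 24 April 2056.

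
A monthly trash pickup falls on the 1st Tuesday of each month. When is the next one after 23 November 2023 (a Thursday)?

November 2023 starts on a Wednesday, so its 1st Tuesday is 7 November 2023 (6 days in).
That is not after 23 November 2023, so look at December 2023.
December 2023 starts on a Friday, so its 1st Tuesday is 5 December 2023 (4 days in).

5 December 2023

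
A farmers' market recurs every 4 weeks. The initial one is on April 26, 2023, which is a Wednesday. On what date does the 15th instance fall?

May 22, 2024

The 15th occurrence is 14 intervals after the first: 14 × 28 = 392 days after April 26, 2023.
April has 30 days — 4 days to the end of April leaves 388.
May has 31 days (357 left).
June has 30 days (327 left).
July has 31 days (296 left).
August has 31 days (265 left).
September has 30 days (235 left).
October has 31 days (204 left).
November has 30 days (174 left).
December has 31 days (143 left).
January has 31 days (112 left).
February has 29 days (83 left).
March has 31 days (52 left).
April has 30 days (22 left).
22 days into May → May 22, 2024.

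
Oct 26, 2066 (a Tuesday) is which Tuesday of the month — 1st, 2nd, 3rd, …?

Day 26 falls in week ⌈26/7⌉ of the month.
Days 1–7 hold the 1st Tuesday, 8–14 the 2nd, 15–21 the 3rd, 22–28 the 4th, 29–31 the 5th.
26 is in the range for the 4th.

4th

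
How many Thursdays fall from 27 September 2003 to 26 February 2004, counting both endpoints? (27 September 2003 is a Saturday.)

27 September 2003 is a Saturday; the first Thursday on or after it is 2 October 2003 (5 days later).
From 2 October 2003 to 26 February 2004: 29 + 30 + 31 + 31 + 26 = 147 days (rest of October, November, December, January, February).
147 ÷ 7 = 21 full weeks with remainder 0, so 21 more Thursdays after the first → 22.

22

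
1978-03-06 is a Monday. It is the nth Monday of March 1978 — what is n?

1st

Day 6 falls in week ⌈6/7⌉ of the month.
Days 1–7 hold the 1st Monday, 8–14 the 2nd, 15–21 the 3rd, 22–28 the 4th, 29–31 the 5th.
6 is in the range for the 1st.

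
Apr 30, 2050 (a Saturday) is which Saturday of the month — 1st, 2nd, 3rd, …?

Day 30 falls in week ⌈30/7⌉ of the month.
Days 1–7 hold the 1st Saturday, 8–14 the 2nd, 15–21 the 3rd, 22–28 the 4th, 29–31 the 5th.
30 is in the range for the 5th.

5th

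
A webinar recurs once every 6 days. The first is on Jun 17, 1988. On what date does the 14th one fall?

The 14th occurrence is 13 intervals after the first: 13 × 6 = 78 days after Jun 17, 1988.
Jun has 30 days — 13 days to the end of Jun leaves 65.
Jul has 31 days (34 left).
Aug has 31 days (3 left).
3 days into Sep → Sep 3, 1988.

Sep 3, 1988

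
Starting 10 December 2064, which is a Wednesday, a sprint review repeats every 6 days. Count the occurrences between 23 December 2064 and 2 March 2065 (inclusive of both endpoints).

Occurrences land 6·i days after 10 December 2064 for i = 0, 1, 2, …
23 December 2064 is 13 days after the start; 13 ÷ 6 = 2 remainder 1; since the remainder is 1, round up to i = 3. First occurrence in the window: #4 on 28 December 2064 (3×6 = 18 days in).
2 March 2065 is 82 days after the start; 82 ÷ 6 = 13 remainder 4. Last occurrence in the window: #14 on 26 February 2065.
Occurrences #4 through #14: 11 in total.

11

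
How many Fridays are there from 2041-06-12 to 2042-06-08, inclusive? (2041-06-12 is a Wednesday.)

2041-06-12 is a Wednesday; the first Friday on or after it is 2041-06-14 (2 days later).
From 2041-06-14 to 2042-06-08: 200 + 159 = 359 days (rest of 2041, to 2042-06-08 in 2042).
359 ÷ 7 = 51 full weeks with remainder 2, so 51 more Fridays after the first → 52.

52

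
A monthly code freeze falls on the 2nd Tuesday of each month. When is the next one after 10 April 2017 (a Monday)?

April 2017 starts on a Saturday; its first Tuesday is the 4th, so the 2nd Tuesday is the 11th — 11 April 2017.
11 April 2017 is after 10 April 2017, so that is the next one.

11 April 2017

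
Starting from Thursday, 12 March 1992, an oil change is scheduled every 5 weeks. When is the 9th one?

The 9th occurrence is 8 intervals after the first: 8 × 35 = 280 days after 12 March 1992.
March has 31 days — 19 days to the end of March leaves 261.
April has 30 days (231 left).
May has 31 days (200 left).
June has 30 days (170 left).
July has 31 days (139 left).
August has 31 days (108 left).
September has 30 days (78 left).
October has 31 days (47 left).
November has 30 days (17 left).
17 days into December → 17 December 1992.

17 December 1992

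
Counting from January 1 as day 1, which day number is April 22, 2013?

112

Days in months before April: 31 + 28 + 31 = 90.
Plus 22 days into April → day 112.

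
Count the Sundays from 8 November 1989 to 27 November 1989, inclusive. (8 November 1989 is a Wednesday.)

3

8 November 1989 is a Wednesday; the first Sunday on or after it is 12 November 1989 (4 days later).
From 12 November 1989 to 27 November 1989 is 27 − 12 = 15 days.
15 ÷ 7 = 2 full weeks with remainder 1, so 2 more Sundays after the first → 3.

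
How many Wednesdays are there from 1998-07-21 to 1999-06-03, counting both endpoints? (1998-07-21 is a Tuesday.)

46

1998-07-21 is a Tuesday; the first Wednesday on or after it is 1998-07-22 (1 day later).
From 1998-07-22 to 1999-06-03: 162 + 154 = 316 days (rest of 1998, to 1999-06-03 in 1999).
316 ÷ 7 = 45 full weeks with remainder 1, so 45 more Wednesdays after the first → 46.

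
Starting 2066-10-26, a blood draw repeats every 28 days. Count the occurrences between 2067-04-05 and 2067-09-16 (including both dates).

Occurrences land 28·i days after 2066-10-26 for i = 0, 1, 2, …
2067-04-05 is 161 days after the start; 161 ÷ 28 = 5 remainder 21; since the remainder is 21, round up to i = 6. First occurrence in the window: #7 on 2067-04-12 (6×28 = 168 days in).
2067-09-16 is 325 days after the start; 325 ÷ 28 = 11 remainder 17. Last occurrence in the window: #12 on 2067-08-30.
Occurrences #7 through #12: 6 in total.

6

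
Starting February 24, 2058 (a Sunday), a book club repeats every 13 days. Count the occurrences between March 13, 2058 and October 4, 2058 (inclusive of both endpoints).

Occurrences land 13·i days after February 24, 2058 for i = 0, 1, 2, …
March 13, 2058 is 17 days after the start; 17 ÷ 13 = 1 remainder 4; since the remainder is 4, round up to i = 2. First occurrence in the window: #3 on March 22, 2058 (2×13 = 26 days in).
October 4, 2058 is 222 days after the start; 222 ÷ 13 = 17 remainder 1. Last occurrence in the window: #18 on October 3, 2058.
Occurrences #3 through #18: 16 in total.

16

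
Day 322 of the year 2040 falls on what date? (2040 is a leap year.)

17 November 2040

January has 31 days (322 − 31 = 291 remain).
February has 29 days (291 − 29 = 262 remain).
March has 31 days (262 − 31 = 231 remain).
April has 30 days (231 − 30 = 201 remain).
May has 31 days (201 − 31 = 170 remain).
June has 30 days (170 − 30 = 140 remain).
July has 31 days (140 − 31 = 109 remain).
August has 31 days (109 − 31 = 78 remain).
September has 30 days (78 − 30 = 48 remain).
October has 31 days (48 − 31 = 17 remain).
17 into November → November 17.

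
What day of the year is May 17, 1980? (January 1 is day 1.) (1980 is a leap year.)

Days in months before May: 31 + 29 + 31 + 30 = 121.
Plus 17 days into May → day 138.

138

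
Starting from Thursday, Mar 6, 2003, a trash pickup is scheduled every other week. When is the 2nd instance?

The 2nd occurrence is 1 interval after the first: 1 × 14 = 14 days after Mar 6, 2003.
14 days later is Mar 20, 2003.

Mar 20, 2003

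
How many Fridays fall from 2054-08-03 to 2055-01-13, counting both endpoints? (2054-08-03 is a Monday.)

23

2054-08-03 is a Monday; the first Friday on or after it is 2054-08-07 (4 days later).
From 2054-08-07 to 2055-01-13: 24 + 30 + 31 + 30 + 31 + 13 = 159 days (rest of August, September, October, November, December, January).
159 ÷ 7 = 22 full weeks with remainder 5, so 22 more Fridays after the first → 23.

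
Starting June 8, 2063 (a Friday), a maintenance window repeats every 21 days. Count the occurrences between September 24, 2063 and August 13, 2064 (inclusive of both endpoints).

Occurrences land 21·i days after June 8, 2063 for i = 0, 1, 2, …
September 24, 2063 is 108 days after the start; 108 ÷ 21 = 5 remainder 3; since the remainder is 3, round up to i = 6. First occurrence in the window: #7 on October 12, 2063 (6×21 = 126 days in).
August 13, 2064 is 432 days after the start; 432 ÷ 21 = 20 remainder 12. Last occurrence in the window: #21 on August 1, 2064.
Occurrences #7 through #21: 15 in total.

15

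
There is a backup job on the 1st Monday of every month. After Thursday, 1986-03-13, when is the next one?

1986-04-07

March 1986 starts on a Saturday, so its 1st Monday is 1986-03-03 (2 days in).
That is not after 1986-03-13, so look at April 1986.
April 1986 starts on a Tuesday, so its 1st Monday is 1986-04-07 (6 days in).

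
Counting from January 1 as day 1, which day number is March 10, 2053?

69

Days in months before March: 31 + 28 = 59.
Plus 10 days into March → day 69.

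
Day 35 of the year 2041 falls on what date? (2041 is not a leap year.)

4 February 2041

January has 31 days (35 − 31 = 4 remain).
4 into February → February 4.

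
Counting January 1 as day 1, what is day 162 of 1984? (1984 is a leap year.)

1984-06-10

January has 31 days (162 − 31 = 131 remain).
February has 29 days (131 − 29 = 102 remain).
March has 31 days (102 − 31 = 71 remain).
April has 30 days (71 − 30 = 41 remain).
May has 31 days (41 − 31 = 10 remain).
10 into June → June 10.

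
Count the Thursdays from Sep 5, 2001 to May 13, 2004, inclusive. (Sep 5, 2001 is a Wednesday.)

Sep 5, 2001 is a Wednesday; the first Thursday on or after it is Sep 6, 2001 (1 day later).
From Sep 6, 2001 to May 13, 2004: 116 + 365 + 365 + 134 = 980 days (rest of 2001, 2002, 2003, to May 13, 2004 in 2004).
980 ÷ 7 = 140 full weeks with remainder 0, so 140 more Thursdays after the first → 141.

141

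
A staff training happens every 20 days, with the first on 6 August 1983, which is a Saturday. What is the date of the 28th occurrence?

27 January 1985

The 28th occurrence is 27 intervals after the first: 27 × 20 = 540 days after 6 August 1983.
August has 31 days — 25 days to the end of August leaves 515.
From end of August to end of 1983 is 122 days (393 left).
1984 has 366 days (27 left).
27 days into January → 27 January 1985.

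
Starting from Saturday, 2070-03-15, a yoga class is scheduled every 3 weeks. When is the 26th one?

The 26th occurrence is 25 intervals after the first: 25 × 21 = 525 days after 2070-03-15.
March has 31 days — 16 days to the end of March leaves 509.
From end of March to end of 2070 is 275 days (234 left).
January has 31 days (203 left).
February has 28 days (175 left).
March has 31 days (144 left).
April has 30 days (114 left).
May has 31 days (83 left).
June has 30 days (53 left).
July has 31 days (22 left).
22 days into August → 2071-08-22.

2071-08-22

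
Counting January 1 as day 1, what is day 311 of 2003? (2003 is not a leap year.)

January has 31 days (311 − 31 = 280 remain).
February has 28 days (280 − 28 = 252 remain).
March has 31 days (252 − 31 = 221 remain).
April has 30 days (221 − 30 = 191 remain).
May has 31 days (191 − 31 = 160 remain).
June has 30 days (160 − 30 = 130 remain).
July has 31 days (130 − 31 = 99 remain).
August has 31 days (99 − 31 = 68 remain).
September has 30 days (68 − 30 = 38 remain).
October has 31 days (38 − 31 = 7 remain).
7 into November → November 7.

7 November 2003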